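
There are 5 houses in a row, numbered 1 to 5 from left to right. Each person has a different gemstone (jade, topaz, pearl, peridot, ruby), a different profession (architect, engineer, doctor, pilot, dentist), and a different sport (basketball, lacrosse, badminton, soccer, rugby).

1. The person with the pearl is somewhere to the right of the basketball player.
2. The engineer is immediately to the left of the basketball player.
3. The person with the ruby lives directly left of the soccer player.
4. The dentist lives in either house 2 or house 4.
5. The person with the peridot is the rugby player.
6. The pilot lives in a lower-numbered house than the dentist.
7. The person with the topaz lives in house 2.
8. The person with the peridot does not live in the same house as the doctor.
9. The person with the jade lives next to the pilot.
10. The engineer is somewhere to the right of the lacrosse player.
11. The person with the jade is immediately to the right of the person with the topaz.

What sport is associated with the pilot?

The person with the topaz is in house 2 (clue 7).
Clue 11: the person with the jade is in house 3.
From clue 9, the pilot must be in house 2.
That leaves dentist as the profession for house 4.
Clue 2 places the basketball player in house 4.
House 3 profession: only engineer fits.
House 3's sport must be badminton (nothing else left).
The person with the pearl is in house 5 (clue 1).
House 1 gemstone: only peridot fits.
So house 4 gets ruby for gemstone.
Clue 3 places the soccer player in house 5.
Clue 5: the rugby player is in house 1.
From clue 8, the doctor must be in house 5.
So house 1 gets architect for profession.
So house 2 gets lacrosse for sport.
So: house 1 = peridot/architect/rugby, house 2 = topaz/pilot/lacrosse, house 3 = jade/engineer/badminton, house 4 = ruby/dentist/basketball, house 5 = pearl/doctor/soccer.

lacrosse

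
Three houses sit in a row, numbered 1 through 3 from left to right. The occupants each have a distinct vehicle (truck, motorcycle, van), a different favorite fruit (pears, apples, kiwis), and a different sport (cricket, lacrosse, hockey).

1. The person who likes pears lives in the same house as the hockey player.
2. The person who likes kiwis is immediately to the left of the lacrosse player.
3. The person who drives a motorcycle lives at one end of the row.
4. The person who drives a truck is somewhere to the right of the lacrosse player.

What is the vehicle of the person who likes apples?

Clue 4 places the person who drives a truck in house 3.
Clue 4 places the lacrosse player in house 2.
So house 1 gets motorcycle for vehicle.
House 2's vehicle must be van (nothing else left).
Clue 2: the person who likes kiwis is in house 1.
House 2's favorite fruit must be apples (nothing else left).
House 3 favorite fruit: only pears fits.
From clue 1, the hockey player must be in house 3.
So house 1 gets cricket for sport.
So: house 1 = motorcycle/kiwis/cricket, house 2 = van/apples/lacrosse, house 3 = truck/pears/hockey.

van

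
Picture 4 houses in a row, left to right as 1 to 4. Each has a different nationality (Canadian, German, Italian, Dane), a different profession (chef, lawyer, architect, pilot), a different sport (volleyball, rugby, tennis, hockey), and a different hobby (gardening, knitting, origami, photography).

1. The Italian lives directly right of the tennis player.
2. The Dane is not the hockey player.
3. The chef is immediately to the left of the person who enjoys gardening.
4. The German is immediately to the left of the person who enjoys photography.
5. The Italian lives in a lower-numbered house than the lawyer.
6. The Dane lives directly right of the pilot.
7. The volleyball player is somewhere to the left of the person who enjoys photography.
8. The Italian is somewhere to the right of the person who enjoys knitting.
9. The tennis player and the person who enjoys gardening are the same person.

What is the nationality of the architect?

From clue 1, the Italian must be in house 3.
The tennis player is in house 2 (clue 1).
Clue 5: the lawyer is in house 4.
From clue 9, the person who enjoys gardening must be in house 2.
That leaves knitting as the hobby for house 1.
From clue 3, the chef must be in house 1.
Clue 4 places the German in house 2.
Clue 4 places the person who enjoys photography in house 3.
By clue 7, the volleyball player is in house 1.
So house 1 gets Canadian for nationality.
House 4's nationality must be Dane (nothing else left).
House 2's profession must be architect (nothing else left).
So house 3 gets pilot for profession.
So house 4 gets origami for hobby.
By clue 2, the hockey player is in house 3.
House 4's sport must be rugby (nothing else left).
So: house 1 = Canadian/chef/volleyball/knitting, house 2 = German/architect/tennis/gardening, house 3 = Italian/pilot/hockey/photography, house 4 = Dane/lawyer/rugby/origami.

German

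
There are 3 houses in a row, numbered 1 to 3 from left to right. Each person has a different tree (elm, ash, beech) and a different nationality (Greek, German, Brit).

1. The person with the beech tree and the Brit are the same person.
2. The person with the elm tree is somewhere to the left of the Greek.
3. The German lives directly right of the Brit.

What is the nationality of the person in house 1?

Brit

House 1 nationality: only Brit fits.
By clue 1, the person with the beech tree is in house 1.
Clue 3 places the German in house 2.
House 3's tree must be ash (nothing else left).
So house 3 gets Greek for nationality.
So house 2 gets elm for tree.
So: house 1 = beech/Brit, house 2 = elm/German, house 3 = ash/Greek.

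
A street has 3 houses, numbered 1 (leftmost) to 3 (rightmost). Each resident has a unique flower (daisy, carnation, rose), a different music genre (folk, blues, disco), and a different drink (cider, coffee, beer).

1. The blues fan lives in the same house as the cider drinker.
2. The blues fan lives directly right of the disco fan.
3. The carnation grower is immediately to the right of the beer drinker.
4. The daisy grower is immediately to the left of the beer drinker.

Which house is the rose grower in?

2

The daisy grower is in house 1 (clue 4).
From clue 4, the beer drinker must be in house 2.
Clue 1: the blues fan is in house 3.
Clue 1: the cider drinker is in house 3.
From clue 2, the disco fan must be in house 2.
By clue 3, the carnation grower is in house 3.
So house 2 gets rose for flower.
The only music genre still possible for house 1 is folk.
That leaves coffee as the drink for house 1.
So: house 1 = daisy/folk/coffee, house 2 = rose/disco/beer, house 3 = carnation/blues/cider.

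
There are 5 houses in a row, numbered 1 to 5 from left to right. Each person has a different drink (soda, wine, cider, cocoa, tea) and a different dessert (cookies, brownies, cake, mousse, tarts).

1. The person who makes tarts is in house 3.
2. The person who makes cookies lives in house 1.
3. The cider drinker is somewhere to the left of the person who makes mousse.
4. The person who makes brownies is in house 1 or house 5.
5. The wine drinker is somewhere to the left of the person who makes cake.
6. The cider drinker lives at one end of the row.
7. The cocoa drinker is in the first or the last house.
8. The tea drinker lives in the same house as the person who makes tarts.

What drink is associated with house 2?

From clue 1, the person who makes tarts must be in house 3.
By clue 2, the person who makes cookies is in house 1.
The cider drinker is in house 1 (clue 6).
The tea drinker is in house 3 (clue 8).
House 5's drink must be cocoa (nothing else left).
House 5 dessert: only brownies fits.
By clue 5, the wine drinker is in house 2.
Clue 5: the person who makes cake is in house 4.
So house 4 gets soda for drink.
House 2 dessert: only mousse fits.
So: house 1 = cider/cookies, house 2 = wine/mousse, house 3 = tea/tarts, house 4 = soda/cake, house 5 = cocoa/brownies.

wine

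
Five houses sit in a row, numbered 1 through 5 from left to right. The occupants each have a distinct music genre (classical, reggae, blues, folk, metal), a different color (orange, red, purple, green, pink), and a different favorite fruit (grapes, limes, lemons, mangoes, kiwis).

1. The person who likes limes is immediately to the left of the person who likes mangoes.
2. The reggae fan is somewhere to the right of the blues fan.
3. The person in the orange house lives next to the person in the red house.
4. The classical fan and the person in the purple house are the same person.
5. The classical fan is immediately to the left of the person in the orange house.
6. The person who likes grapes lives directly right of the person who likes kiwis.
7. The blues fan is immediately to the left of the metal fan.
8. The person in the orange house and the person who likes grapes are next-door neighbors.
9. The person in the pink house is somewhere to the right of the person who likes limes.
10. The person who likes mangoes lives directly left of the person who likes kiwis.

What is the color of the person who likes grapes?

So house 1 gets green for color.
The person who likes grapes is narrowed to house 4 or 5; consider each.
Placing it in house 5 leads to a contradiction, so it's in house 4.
By clue 6, the person who likes kiwis is in house 3.
By clue 10, the person who likes mangoes is in house 2.
So house 5 gets lemons for favorite fruit.
So house 1 gets limes for favorite fruit.
The classical fan is narrowed to house 2 or 4; consider each.
Placing it in house 4 leads to a contradiction, so it's in house 2.
The person in the purple house is in house 2 (clue 4).
From clue 5, the person in the orange house must be in house 3.
House 5's color must be pink (nothing else left).
House 1's music genre must be folk (nothing else left).
The only color still possible for house 4 is red.
House 3's music genre must be blues (nothing else left).
Clue 7 places the metal fan in house 4.
That leaves reggae as the music genre for house 5.
So: house 1 = folk/green/limes, house 2 = classical/purple/mangoes, house 3 = blues/orange/kiwis, house 4 = metal/red/grapes, house 5 = reggae/pink/lemons.

red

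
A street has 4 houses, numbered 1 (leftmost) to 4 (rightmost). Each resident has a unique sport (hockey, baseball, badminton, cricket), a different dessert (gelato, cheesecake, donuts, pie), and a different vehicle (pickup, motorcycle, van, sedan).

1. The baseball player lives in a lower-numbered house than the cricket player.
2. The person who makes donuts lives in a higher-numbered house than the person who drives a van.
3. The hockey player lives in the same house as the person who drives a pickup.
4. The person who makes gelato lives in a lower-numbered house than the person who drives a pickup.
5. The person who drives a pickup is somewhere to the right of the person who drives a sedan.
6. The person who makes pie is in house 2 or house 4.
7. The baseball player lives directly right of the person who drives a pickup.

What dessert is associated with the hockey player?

Clue 7: the baseball player is in house 3.
The person who drives a pickup is in house 2 (clue 7).
That leaves motorcycle as the vehicle for house 4.
Clue 1 places the cricket player in house 4.
Clue 3: the hockey player is in house 2.
Clue 4: the person who makes gelato is in house 1.
Clue 5: the person who drives a sedan is in house 1.
That leaves badminton as the sport for house 1.
So house 3 gets van for vehicle.
By clue 2, the person who makes donuts is in house 4.
The only dessert still possible for house 2 is pie.
That leaves cheesecake as the dessert for house 3.
So: house 1 = badminton/gelato/sedan, house 2 = hockey/pie/pickup, house 3 = baseball/cheesecake/van, house 4 = cricket/donuts/motorcycle.

pie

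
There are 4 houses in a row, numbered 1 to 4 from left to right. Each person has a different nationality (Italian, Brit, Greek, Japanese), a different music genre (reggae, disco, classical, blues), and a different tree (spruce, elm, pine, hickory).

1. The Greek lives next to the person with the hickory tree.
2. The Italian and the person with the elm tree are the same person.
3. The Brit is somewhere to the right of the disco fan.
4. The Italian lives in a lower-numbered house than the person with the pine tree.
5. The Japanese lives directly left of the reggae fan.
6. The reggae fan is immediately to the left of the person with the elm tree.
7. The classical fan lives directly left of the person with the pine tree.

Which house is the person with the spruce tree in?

2

The only music genre still possible for house 4 is blues.
The Italian is in house 3 (clue 2).
From clue 2, the person with the elm tree must be in house 3.
The person with the pine tree is in house 4 (clue 4).
The reggae fan is in house 2 (clue 6).
The classical fan is in house 3 (clue 7).
So house 1 gets disco for music genre.
The Japanese is in house 1 (clue 5).
So house 4 gets Brit for nationality.
By clue 1, the person with the hickory tree is in house 1.
House 2 nationality: only Greek fits.
House 2's tree must be spruce (nothing else left).
So: house 1 = Japanese/disco/hickory, house 2 = Greek/reggae/spruce, house 3 = Italian/classical/elm, house 4 = Brit/blues/pine.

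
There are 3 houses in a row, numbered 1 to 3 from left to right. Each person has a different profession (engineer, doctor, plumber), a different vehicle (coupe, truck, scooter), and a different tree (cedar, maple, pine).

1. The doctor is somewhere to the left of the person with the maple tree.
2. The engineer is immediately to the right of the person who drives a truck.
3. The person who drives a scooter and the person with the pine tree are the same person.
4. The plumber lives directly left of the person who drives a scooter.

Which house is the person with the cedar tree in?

House 3 profession: only engineer fits.
By clue 2, the person who drives a truck is in house 2.
So house 1 gets coupe for vehicle.
The only vehicle still possible for house 3 is scooter.
House 1 tree: only cedar fits.
Clue 3 places the person with the pine tree in house 3.
By clue 4, the plumber is in house 2.
House 1's profession must be doctor (nothing else left).
So house 2 gets maple for tree.
So: house 1 = doctor/coupe/cedar, house 2 = plumber/truck/maple, house 3 = engineer/scooter/pine.

1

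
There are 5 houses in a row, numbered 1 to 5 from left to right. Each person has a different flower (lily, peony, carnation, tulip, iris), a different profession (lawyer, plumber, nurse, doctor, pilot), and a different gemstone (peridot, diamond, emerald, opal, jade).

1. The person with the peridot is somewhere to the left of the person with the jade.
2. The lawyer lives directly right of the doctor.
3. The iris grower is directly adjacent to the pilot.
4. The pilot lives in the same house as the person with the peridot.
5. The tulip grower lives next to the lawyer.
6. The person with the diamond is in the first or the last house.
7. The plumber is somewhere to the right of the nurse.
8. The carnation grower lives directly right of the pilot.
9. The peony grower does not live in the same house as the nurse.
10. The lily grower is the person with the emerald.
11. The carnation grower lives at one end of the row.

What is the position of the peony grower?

The carnation grower is in house 5 (clue 11).
From clue 8, the pilot must be in house 4.
Clue 3: the iris grower is in house 3.
The person with the peridot is in house 4 (clue 4).
The only profession still possible for house 5 is plumber.
Clue 1 places the person with the jade in house 5.
House 3 gemstone: only opal fits.
That leaves diamond as the gemstone for house 1.
That leaves emerald as the gemstone for house 2.
From clue 10, the lily grower must be in house 2.
The peony grower is narrowed to house 1 or 4; consider each.
Placing it in house 1 leads to a contradiction, so it's in house 4.
House 1's flower must be tulip (nothing else left).
Clue 5: the lawyer is in house 2.
House 1 profession: only doctor fits.
House 3 profession: only nurse fits.
So: house 1 = tulip/doctor/diamond, house 2 = lily/lawyer/emerald, house 3 = iris/nurse/opal, house 4 = peony/pilot/peridot, house 5 = carnation/plumber/jade.

4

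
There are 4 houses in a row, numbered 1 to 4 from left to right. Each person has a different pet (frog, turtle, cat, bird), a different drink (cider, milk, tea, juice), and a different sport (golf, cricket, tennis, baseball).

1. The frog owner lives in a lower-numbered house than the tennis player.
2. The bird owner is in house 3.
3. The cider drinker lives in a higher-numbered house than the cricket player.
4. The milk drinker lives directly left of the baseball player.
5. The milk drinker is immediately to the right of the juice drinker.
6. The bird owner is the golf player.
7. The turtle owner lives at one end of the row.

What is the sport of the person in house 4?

baseball

From clue 2, the bird owner must be in house 3.
Clue 6: the golf player is in house 3.
So house 1 gets cricket for sport.
Clue 4 places the milk drinker in house 3.
Clue 4: the baseball player is in house 4.
From clue 5, the juice drinker must be in house 2.
House 1's drink must be tea (nothing else left).
House 4 drink: only cider fits.
House 2 sport: only tennis fits.
The frog owner is in house 1 (clue 1).
The only pet still possible for house 2 is cat.
House 4 pet: only turtle fits.
So: house 1 = frog/tea/cricket, house 2 = cat/juice/tennis, house 3 = bird/milk/golf, house 4 = turtle/cider/baseball.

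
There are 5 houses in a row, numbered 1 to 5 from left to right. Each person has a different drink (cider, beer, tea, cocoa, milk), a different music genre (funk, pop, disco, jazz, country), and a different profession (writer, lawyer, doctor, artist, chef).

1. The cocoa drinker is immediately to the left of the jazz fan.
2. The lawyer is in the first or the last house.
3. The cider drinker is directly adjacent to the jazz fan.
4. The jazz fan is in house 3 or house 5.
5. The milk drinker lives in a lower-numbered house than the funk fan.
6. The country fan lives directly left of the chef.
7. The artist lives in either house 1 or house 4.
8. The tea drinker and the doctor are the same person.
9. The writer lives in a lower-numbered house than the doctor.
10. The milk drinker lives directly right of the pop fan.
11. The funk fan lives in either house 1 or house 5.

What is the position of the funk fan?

5

The funk fan is in house 5 (clue 11).
So house 3 gets jazz for music genre.
By clue 1, the cocoa drinker is in house 2.
The only drink still possible for house 1 is beer.
That leaves milk as the drink for house 3.
That leaves tea as the drink for house 5.
Clue 8 places the doctor in house 5.
By clue 10, the pop fan is in house 2.
So house 4 gets cider for drink.
From clue 6, the country fan must be in house 1.
From clue 6, the chef must be in house 2.
House 4 music genre: only disco fits.
So house 1 gets lawyer for profession.
That leaves writer as the profession for house 3.
So house 4 gets artist for profession.
So: house 1 = beer/country/lawyer, house 2 = cocoa/pop/chef, house 3 = milk/jazz/writer, house 4 = cider/disco/artist, house 5 = tea/funk/doctor.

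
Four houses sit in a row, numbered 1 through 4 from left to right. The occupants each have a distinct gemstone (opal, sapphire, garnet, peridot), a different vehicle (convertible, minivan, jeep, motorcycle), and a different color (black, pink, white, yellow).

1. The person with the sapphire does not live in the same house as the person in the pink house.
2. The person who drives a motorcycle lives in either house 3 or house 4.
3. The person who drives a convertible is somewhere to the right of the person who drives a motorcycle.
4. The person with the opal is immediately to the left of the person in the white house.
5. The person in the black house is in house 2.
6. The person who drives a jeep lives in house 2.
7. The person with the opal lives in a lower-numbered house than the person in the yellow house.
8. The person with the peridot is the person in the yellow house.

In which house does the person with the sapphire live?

3

Clue 3: the person who drives a convertible is in house 4.
Clue 3: the person who drives a motorcycle is in house 3.
Clue 5 places the person in the black house in house 2.
By clue 6, the person who drives a jeep is in house 2.
The only vehicle still possible for house 1 is minivan.
House 1's color must be pink (nothing else left).
So house 1 gets garnet for gemstone.
The person with the opal is narrowed to house 2 or 3; consider each.
Placing it in house 3 leads to a contradiction, so it's in house 2.
From clue 4, the person in the white house must be in house 3.
That leaves yellow as the color for house 4.
Clue 8: the person with the peridot is in house 4.
That leaves sapphire as the gemstone for house 3.
So: house 1 = garnet/minivan/pink, house 2 = opal/jeep/black, house 3 = sapphire/motorcycle/white, house 4 = peridot/convertible/yellow.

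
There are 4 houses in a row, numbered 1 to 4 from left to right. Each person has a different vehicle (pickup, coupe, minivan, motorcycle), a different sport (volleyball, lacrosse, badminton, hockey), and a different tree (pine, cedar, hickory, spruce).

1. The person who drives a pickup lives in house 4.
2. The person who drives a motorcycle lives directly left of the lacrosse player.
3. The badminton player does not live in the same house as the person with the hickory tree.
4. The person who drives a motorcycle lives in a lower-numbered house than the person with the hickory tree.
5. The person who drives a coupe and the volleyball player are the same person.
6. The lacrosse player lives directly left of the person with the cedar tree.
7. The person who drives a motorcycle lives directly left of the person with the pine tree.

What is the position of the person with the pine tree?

2

The person who drives a pickup is in house 4 (clue 1).
House 1 tree: only spruce fits.
The person who drives a motorcycle is narrowed to house 1 or 2; consider each.
Placing it in house 2 leads to a contradiction, so it's in house 1.
Clue 2 places the lacrosse player in house 2.
By clue 6, the person with the cedar tree is in house 3.
Clue 7 places the person with the pine tree in house 2.
The only tree still possible for house 4 is hickory.
By clue 5, the person who drives a coupe is in house 3.
The volleyball player is in house 3 (clue 5).
House 2 vehicle: only minivan fits.
House 1's sport must be badminton (nothing else left).
House 4 sport: only hockey fits.
So: house 1 = motorcycle/badminton/spruce, house 2 = minivan/lacrosse/pine, house 3 = coupe/volleyball/cedar, house 4 = pickup/hockey/hickory.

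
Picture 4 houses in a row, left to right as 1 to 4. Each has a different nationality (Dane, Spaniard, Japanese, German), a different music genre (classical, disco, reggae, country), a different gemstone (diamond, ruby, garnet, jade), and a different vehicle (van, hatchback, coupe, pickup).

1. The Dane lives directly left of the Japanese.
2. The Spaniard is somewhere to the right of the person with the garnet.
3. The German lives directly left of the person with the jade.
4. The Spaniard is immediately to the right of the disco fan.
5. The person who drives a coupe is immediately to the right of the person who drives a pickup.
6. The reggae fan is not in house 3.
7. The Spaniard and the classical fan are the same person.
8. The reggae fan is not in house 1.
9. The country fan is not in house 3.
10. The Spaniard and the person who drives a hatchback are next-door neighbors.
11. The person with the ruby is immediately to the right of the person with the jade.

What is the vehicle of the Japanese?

The German is narrowed to house 1 or 2; consider each.
Placing it in house 2 leads to a contradiction, so it's in house 1.
The person with the jade is in house 2 (clue 3).
From clue 11, the person with the ruby must be in house 3.
So house 4 gets diamond for gemstone.
So house 1 gets garnet for gemstone.
The Dane is narrowed to house 2 or 3; consider each.
Placing it in house 3 leads to a contradiction, so it's in house 2.
The Japanese is in house 3 (clue 1).
The only nationality still possible for house 4 is Spaniard.
From clue 4, the disco fan must be in house 3.
The classical fan is in house 4 (clue 7).
By clue 10, the person who drives a hatchback is in house 3.
House 1 music genre: only country fits.
House 2's music genre must be reggae (nothing else left).
From clue 5, the person who drives a coupe must be in house 2.
By clue 5, the person who drives a pickup is in house 1.
House 4 vehicle: only van fits.
So: house 1 = German/country/garnet/pickup, house 2 = Dane/reggae/jade/coupe, house 3 = Japanese/disco/ruby/hatchback, house 4 = Spaniard/classical/diamond/van.

hatchback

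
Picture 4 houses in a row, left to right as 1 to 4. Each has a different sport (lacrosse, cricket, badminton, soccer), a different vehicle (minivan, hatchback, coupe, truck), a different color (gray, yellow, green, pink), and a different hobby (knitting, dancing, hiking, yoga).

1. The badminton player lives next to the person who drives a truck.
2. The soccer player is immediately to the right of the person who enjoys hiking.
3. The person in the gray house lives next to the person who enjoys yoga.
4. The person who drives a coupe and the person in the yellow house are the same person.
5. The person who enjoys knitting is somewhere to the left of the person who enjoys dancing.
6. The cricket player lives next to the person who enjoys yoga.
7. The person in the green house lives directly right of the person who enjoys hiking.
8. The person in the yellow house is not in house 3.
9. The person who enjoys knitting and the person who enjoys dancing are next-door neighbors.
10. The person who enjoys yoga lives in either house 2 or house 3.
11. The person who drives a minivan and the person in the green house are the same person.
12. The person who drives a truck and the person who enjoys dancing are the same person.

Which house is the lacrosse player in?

So house 4 gets dancing for hobby.
The person who enjoys knitting is in house 3 (clue 9).
Clue 12: the person who drives a truck is in house 4.
House 1's hobby must be hiking (nothing else left).
House 2's hobby must be yoga (nothing else left).
By clue 1, the badminton player is in house 3.
Clue 2 places the soccer player in house 2.
From clue 7, the person in the green house must be in house 2.
By clue 11, the person who drives a minivan is in house 2.
That leaves lacrosse as the sport for house 4.
So house 1 gets coupe for vehicle.
The only vehicle still possible for house 3 is hatchback.
The only color still possible for house 4 is pink.
So house 1 gets cricket for sport.
That leaves yellow as the color for house 1.
House 3 color: only gray fits.
So: house 1 = cricket/coupe/yellow/hiking, house 2 = soccer/minivan/green/yoga, house 3 = badminton/hatchback/gray/knitting, house 4 = lacrosse/truck/pink/dancing.

4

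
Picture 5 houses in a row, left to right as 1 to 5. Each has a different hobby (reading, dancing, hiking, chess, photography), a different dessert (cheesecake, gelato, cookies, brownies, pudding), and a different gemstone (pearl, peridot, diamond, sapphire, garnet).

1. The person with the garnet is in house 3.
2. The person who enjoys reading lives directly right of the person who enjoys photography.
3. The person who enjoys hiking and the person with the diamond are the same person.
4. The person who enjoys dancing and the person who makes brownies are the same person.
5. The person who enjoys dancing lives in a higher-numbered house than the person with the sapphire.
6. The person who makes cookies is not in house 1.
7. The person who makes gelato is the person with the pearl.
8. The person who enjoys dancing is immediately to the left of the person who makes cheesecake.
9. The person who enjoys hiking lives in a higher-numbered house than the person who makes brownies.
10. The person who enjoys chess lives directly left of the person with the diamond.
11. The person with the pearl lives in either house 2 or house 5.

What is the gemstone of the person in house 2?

pearl

From clue 1, the person with the garnet must be in house 3.
So house 1 gets pudding for dessert.
The only hobby still possible for house 1 is photography.
The person who enjoys reading is in house 2 (clue 2).
House 5's hobby must be hiking (nothing else left).
Clue 3 places the person with the diamond in house 5.
From clue 10, the person who enjoys chess must be in house 4.
House 3 hobby: only dancing fits.
House 4's gemstone must be peridot (nothing else left).
Clue 4 places the person who makes brownies in house 3.
From clue 7, the person who makes gelato must be in house 2.
The person who makes cheesecake is in house 4 (clue 8).
So house 5 gets cookies for dessert.
House 1 gemstone: only sapphire fits.
House 2 gemstone: only pearl fits.
So: house 1 = photography/pudding/sapphire, house 2 = reading/gelato/pearl, house 3 = dancing/brownies/garnet, house 4 = chess/cheesecake/peridot, house 5 = hiking/cookies/diamond.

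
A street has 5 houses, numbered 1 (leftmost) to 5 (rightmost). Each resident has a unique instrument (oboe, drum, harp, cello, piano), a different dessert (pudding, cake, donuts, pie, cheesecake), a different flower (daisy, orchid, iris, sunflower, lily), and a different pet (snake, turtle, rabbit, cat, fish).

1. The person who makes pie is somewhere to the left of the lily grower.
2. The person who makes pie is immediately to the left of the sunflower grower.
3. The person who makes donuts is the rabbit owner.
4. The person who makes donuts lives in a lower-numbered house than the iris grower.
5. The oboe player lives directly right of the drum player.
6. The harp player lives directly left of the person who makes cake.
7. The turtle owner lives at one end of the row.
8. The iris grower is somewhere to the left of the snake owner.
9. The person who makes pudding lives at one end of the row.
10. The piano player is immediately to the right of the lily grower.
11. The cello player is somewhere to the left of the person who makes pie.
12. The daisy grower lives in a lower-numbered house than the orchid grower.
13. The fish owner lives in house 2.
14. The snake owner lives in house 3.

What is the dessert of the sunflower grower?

cake

Clue 13: the fish owner is in house 2.
Clue 14 places the snake owner in house 3.
House 1's flower must be daisy (nothing else left).
From clue 4, the person who makes donuts must be in house 1.
Clue 8 places the iris grower in house 2.
The only flower still possible for house 5 is orchid.
By clue 3, the rabbit owner is in house 1.
House 5's dessert must be pudding (nothing else left).
The only pet still possible for house 4 is cat.
That leaves turtle as the pet for house 5.
The cello player is narrowed to house 1 or 2; consider each.
Placing it in house 2 leads to a contradiction, so it's in house 1.
The harp player is narrowed to house 2 or 3; consider each.
Placing it in house 3 leads to a contradiction, so it's in house 2.
Clue 6: the person who makes cake is in house 3.
House 2 dessert: only pie fits.
The only dessert still possible for house 4 is cheesecake.
By clue 2, the sunflower grower is in house 3.
That leaves drum as the instrument for house 3.
So house 4 gets lily for flower.
Clue 5 places the oboe player in house 4.
Clue 10: the piano player is in house 5.
So: house 1 = cello/donuts/daisy/rabbit, house 2 = harp/pie/iris/fish, house 3 = drum/cake/sunflower/snake, house 4 = oboe/cheesecake/lily/cat, house 5 = piano/pudding/orchid/turtle.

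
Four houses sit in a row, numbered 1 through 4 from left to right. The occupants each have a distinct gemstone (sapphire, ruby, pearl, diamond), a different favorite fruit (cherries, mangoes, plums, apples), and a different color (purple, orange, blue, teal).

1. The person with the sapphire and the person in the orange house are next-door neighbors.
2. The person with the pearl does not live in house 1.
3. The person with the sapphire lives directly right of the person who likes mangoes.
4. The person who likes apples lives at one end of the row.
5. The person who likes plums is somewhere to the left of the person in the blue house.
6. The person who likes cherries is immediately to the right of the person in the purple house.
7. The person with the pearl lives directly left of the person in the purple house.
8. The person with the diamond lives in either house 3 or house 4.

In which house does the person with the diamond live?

The person with the pearl is in house 2 (clue 7).
By clue 7, the person in the purple house is in house 3.
The only gemstone still possible for house 1 is ruby.
From clue 1, the person with the sapphire must be in house 3.
From clue 3, the person who likes mangoes must be in house 2.
Clue 6: the person who likes cherries is in house 4.
The only gemstone still possible for house 4 is diamond.
So house 1 gets apples for favorite fruit.
So house 3 gets plums for favorite fruit.
So house 1 gets teal for color.
By clue 5, the person in the blue house is in house 4.
The only color still possible for house 2 is orange.
So: house 1 = ruby/apples/teal, house 2 = pearl/mangoes/orange, house 3 = sapphire/plums/purple, house 4 = diamond/cherries/blue.

4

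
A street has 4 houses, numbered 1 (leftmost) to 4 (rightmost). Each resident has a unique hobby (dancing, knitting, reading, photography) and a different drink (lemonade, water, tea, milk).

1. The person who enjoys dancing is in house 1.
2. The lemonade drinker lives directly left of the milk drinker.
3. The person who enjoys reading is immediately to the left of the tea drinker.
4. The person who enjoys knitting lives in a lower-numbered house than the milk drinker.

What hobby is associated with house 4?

Clue 1 places the person who enjoys dancing in house 1.
The only hobby still possible for house 4 is photography.
House 1's drink must be water (nothing else left).
That leaves lemonade as the drink for house 2.
By clue 2, the milk drinker is in house 3.
Clue 4 places the person who enjoys knitting in house 2.
The only hobby still possible for house 3 is reading.
House 4's drink must be tea (nothing else left).
So: house 1 = dancing/water, house 2 = knitting/lemonade, house 3 = reading/milk, house 4 = photography/tea.

photography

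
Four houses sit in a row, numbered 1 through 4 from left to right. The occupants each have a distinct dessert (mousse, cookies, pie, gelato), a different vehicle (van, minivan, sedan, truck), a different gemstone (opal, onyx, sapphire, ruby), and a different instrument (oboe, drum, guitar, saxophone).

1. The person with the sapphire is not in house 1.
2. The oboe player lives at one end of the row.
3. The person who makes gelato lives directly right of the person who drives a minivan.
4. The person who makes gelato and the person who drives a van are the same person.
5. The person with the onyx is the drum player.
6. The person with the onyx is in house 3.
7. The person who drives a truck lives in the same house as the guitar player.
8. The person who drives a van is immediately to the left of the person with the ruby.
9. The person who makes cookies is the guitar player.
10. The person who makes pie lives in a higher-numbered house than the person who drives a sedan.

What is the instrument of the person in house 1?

From clue 6, the person with the onyx must be in house 3.
House 4's vehicle must be truck (nothing else left).
House 1's gemstone must be opal (nothing else left).
So house 2 gets sapphire for gemstone.
House 4 gemstone: only ruby fits.
Clue 5: the drum player is in house 3.
Clue 7: the guitar player is in house 4.
By clue 8, the person who drives a van is in house 3.
By clue 9, the person who makes cookies is in house 4.
House 1 dessert: only mousse fits.
The only instrument still possible for house 2 is saxophone.
By clue 4, the person who makes gelato is in house 3.
The only dessert still possible for house 2 is pie.
So house 1 gets oboe for instrument.
By clue 3, the person who drives a minivan is in house 2.
Clue 10: the person who drives a sedan is in house 1.
So: house 1 = mousse/sedan/opal/oboe, house 2 = pie/minivan/sapphire/saxophone, house 3 = gelato/van/onyx/drum, house 4 = cookies/truck/ruby/guitar.

oboe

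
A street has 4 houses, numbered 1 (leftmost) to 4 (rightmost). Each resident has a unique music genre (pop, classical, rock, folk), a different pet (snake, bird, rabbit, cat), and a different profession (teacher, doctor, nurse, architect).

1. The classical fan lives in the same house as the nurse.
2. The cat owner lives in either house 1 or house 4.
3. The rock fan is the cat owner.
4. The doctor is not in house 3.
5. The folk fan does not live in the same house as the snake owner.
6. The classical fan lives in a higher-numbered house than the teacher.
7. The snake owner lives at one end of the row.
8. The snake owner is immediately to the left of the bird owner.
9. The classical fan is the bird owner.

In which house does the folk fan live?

By clue 8, the snake owner is in house 1.
From clue 8, the bird owner must be in house 2.
By clue 9, the classical fan is in house 2.
The only pet still possible for house 3 is rabbit.
House 4 pet: only cat fits.
Clue 1: the nurse is in house 2.
From clue 3, the rock fan must be in house 4.
From clue 6, the teacher must be in house 1.
House 1 music genre: only pop fits.
House 3's music genre must be folk (nothing else left).
That leaves architect as the profession for house 3.
House 4 profession: only doctor fits.
So: house 1 = pop/snake/teacher, house 2 = classical/bird/nurse, house 3 = folk/rabbit/architect, house 4 = rock/cat/doctor.

3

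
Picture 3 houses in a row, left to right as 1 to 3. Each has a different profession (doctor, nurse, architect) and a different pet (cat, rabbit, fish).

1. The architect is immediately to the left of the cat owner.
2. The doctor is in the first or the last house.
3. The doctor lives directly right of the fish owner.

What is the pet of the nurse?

rabbit

Clue 3: the doctor is in house 3.
From clue 3, the fish owner must be in house 2.
That leaves rabbit as the pet for house 1.
House 3's pet must be cat (nothing else left).
Clue 1 places the architect in house 2.
That leaves nurse as the profession for house 1.
So: house 1 = nurse/rabbit, house 2 = architect/fish, house 3 = doctor/cat.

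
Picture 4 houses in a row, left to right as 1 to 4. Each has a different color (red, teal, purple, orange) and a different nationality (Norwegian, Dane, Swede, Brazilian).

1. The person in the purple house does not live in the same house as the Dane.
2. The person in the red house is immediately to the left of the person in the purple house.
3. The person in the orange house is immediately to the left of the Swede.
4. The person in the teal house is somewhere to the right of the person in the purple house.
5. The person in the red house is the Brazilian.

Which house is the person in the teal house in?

House 4 color: only teal fits.
The person in the purple house is narrowed to house 2 or 3; consider each.
Placing it in house 3 leads to a contradiction, so it's in house 2.
From clue 2, the person in the red house must be in house 1.
Clue 5: the Brazilian is in house 1.
The only color still possible for house 3 is orange.
Clue 3: the Swede is in house 4.
So house 2 gets Norwegian for nationality.
House 3's nationality must be Dane (nothing else left).
So: house 1 = red/Brazilian, house 2 = purple/Norwegian, house 3 = orange/Dane, house 4 = teal/Swede.

4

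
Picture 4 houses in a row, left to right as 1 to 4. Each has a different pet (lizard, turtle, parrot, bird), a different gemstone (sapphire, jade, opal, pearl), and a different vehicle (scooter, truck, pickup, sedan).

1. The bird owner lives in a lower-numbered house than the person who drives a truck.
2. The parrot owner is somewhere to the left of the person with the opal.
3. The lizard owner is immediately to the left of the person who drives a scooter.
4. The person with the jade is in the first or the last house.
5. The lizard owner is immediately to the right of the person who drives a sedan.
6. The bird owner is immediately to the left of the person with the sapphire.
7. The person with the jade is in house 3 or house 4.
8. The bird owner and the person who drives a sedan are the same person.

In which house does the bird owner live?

2

By clue 7, the person with the jade is in house 4.
The only pet still possible for house 4 is turtle.
The only gemstone still possible for house 1 is pearl.
That leaves lizard as the pet for house 3.
The person who drives a scooter is in house 4 (clue 3).
The person who drives a sedan is in house 2 (clue 5).
By clue 8, the bird owner is in house 2.
That leaves parrot as the pet for house 1.
House 1's vehicle must be pickup (nothing else left).
The only vehicle still possible for house 3 is truck.
From clue 6, the person with the sapphire must be in house 3.
That leaves opal as the gemstone for house 2.
So: house 1 = parrot/pearl/pickup, house 2 = bird/opal/sedan, house 3 = lizard/sapphire/truck, house 4 = turtle/jade/scooter.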